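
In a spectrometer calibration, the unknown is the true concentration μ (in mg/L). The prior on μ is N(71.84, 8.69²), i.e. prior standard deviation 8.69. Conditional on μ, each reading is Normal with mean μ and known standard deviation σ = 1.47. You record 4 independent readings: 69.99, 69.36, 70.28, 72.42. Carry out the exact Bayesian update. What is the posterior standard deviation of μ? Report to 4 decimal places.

0.7324

For Normal data with known variance σ², a Normal(μ₀, σ₀²) prior on μ is conjugate. Posterior precision = 1/σ₀² + n/σ²; posterior mean is the precision-weighted average of μ₀ and x̄.
σ₀² = 8.69² = 75.5161, σ² = 1.47² = 2.1609; σ² + n·σ₀² = 2.1609 + 4·75.5161 = 304.2253.
Posterior precision = 1/σ₀² + n/σ² = 1/75.5161 + 4/2.1609 = (σ² + n·σ₀²)/(σ₀²σ²) = 304.2253/(75.5161·2.1609); posterior variance σₙ² = σ₀²σ²/(σ² + n·σ₀²) = 75.5161·2.1609/304.2253 = 0.536388.
Posterior SD = √σₙ² = √(75.5161·2.1609/304.2253) = 0.7324.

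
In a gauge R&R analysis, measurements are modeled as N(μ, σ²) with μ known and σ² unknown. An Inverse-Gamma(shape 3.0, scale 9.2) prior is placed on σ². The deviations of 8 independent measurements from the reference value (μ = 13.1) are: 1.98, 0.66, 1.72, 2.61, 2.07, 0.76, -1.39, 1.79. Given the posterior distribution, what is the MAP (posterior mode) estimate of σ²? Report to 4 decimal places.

2.6578

With known mean μ and an Inverse-Gamma(α, β) prior on σ², the Normal likelihood is conjugate: posterior is Inv-Gamma(α + n/2, β + Σ(xᵢ−μ)²/2).
Σ(xᵢ−μ)² = (1.98)² + (0.66)² + (1.72)² + (2.61)² + (2.07)² + (0.76)² + (-1.39)² + (1.79)² = 24.1252.
Posterior: Inv-Gamma(3.0 + 8/2, 9.2 + 24.1252/2) = Inv-Gamma(7.00, 21.26260).
Mode = β/(α+1) = 21.26260/8.00 = 2.6578.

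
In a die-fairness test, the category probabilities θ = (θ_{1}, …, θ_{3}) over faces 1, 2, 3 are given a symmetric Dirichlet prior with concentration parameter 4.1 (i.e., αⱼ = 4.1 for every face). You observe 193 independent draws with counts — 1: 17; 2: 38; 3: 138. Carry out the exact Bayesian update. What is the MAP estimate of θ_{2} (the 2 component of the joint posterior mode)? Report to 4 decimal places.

The Dirichlet prior is conjugate to the Multinomial likelihood: each posterior αⱼ = prior αⱼ + observed count nⱼ.
Posterior concentration: (21.1, 42.1, 142.1), total = 205.3.
Joint mode component: (α_{2}−1)/(Σα−K) = 41.1/202.3 = 0.2032.

0.2032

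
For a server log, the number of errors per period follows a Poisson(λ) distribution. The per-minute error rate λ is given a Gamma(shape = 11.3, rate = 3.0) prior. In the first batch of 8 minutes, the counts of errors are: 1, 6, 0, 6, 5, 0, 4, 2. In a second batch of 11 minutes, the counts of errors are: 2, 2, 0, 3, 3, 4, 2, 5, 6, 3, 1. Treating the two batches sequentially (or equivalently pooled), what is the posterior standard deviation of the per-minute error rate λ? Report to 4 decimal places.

0.3701

With a Gamma(shape α, rate β) prior, the Poisson likelihood is conjugate: the posterior is Gamma(α + ΣXᵢ, β + n).
Batch 1: sum of counts S = 24 over n = 8 minutes.
After batch 1: Gamma(α+S, β+n) = Gamma(11.3+24, 3.0+8) = Gamma(35.3, 11.0).
Batch 2: sum of counts S = 31 over n = 11 minutes.
After batch 2: Gamma(α+S, β+n) = Gamma(35.3+31, 11.0+11) = Gamma(66.3, 22.0).
SD = √α/β = √66.3/22.0 = 0.3701.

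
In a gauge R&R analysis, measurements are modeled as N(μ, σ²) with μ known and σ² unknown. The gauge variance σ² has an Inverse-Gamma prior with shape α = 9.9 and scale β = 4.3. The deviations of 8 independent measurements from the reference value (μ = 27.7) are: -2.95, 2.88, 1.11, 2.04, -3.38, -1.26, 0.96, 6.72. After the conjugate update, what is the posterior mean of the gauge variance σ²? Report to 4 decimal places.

With known mean μ and an Inverse-Gamma(α, β) prior on σ², the Normal likelihood is conjugate: posterior is Inv-Gamma(α + n/2, β + Σ(xᵢ−μ)²/2).
Σ(xᵢ−μ)² = (-2.95)² + (2.88)² + (1.11)² + (2.04)² + (-3.38)² + (-1.26)² + (0.96)² + (6.72)² = 81.4826.
Posterior: Inv-Gamma(9.9 + 8/2, 4.3 + 81.4826/2) = Inv-Gamma(13.90, 45.04130).
E[σ²|data] = β/(α−1) = 45.04130/12.90 = 3.4916.

3.4916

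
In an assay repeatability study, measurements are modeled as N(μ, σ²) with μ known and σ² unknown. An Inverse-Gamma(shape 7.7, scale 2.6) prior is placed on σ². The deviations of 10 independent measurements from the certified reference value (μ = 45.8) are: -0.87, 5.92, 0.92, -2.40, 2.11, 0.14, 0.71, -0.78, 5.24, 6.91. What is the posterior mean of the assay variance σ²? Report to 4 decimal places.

With known mean μ and an Inverse-Gamma(α, β) prior on σ², the Normal likelihood is conjugate: posterior is Inv-Gamma(α + n/2, β + Σ(xᵢ−μ)²/2).
Σ(xᵢ−μ)² = (-0.87)² + (5.92)² + (0.92)² + (-2.40)² + (2.11)² + (0.14)² + (0.71)² + (-0.78)² + (5.24)² + (6.91)² = 123.1996.
Posterior: Inv-Gamma(7.7 + 10/2, 2.6 + 123.1996/2) = Inv-Gamma(12.70, 64.19980).
E[σ²|data] = β/(α−1) = 64.19980/11.70 = 5.4872.

5.4872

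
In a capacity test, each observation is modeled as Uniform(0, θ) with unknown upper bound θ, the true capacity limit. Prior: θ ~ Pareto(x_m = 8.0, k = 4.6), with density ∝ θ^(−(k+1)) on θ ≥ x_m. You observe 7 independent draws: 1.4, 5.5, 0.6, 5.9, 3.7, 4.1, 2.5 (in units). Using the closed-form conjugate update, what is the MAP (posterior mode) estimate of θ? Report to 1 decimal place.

8.0

A Pareto(scale x_m, shape k) prior on the upper bound θ of Uniform(0, θ) is conjugate: posterior is Pareto(max(x_m, max xᵢ), k + n).
Sample maximum = 5.9; prior scale x_m = 8.0 → posterior scale = max = 8.0.
Posterior shape = 4.6 + 7 = 11.6.
The Pareto density is decreasing on [x_m, ∞), so the mode is x_m = 8.0.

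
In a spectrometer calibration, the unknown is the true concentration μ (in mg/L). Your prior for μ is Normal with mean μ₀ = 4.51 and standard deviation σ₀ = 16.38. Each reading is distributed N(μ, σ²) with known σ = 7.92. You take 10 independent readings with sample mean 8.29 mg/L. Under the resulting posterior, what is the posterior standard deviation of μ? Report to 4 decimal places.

2.4758

For Normal data with known variance σ², a Normal(μ₀, σ₀²) prior on μ is conjugate. Posterior precision = 1/σ₀² + n/σ²; posterior mean is the precision-weighted average of μ₀ and x̄.
σ₀² = 16.38² = 268.3044, σ² = 7.92² = 62.7264; σ² + n·σ₀² = 62.7264 + 10·268.3044 = 2745.7704.
Posterior precision = 1/σ₀² + n/σ² = 1/268.3044 + 10/62.7264 = (σ² + n·σ₀²)/(σ₀²σ²) = 2745.7704/(268.3044·62.7264); posterior variance σₙ² = σ₀²σ²/(σ² + n·σ₀²) = 268.3044·62.7264/2745.7704 = 6.129343.
Posterior SD = √σₙ² = √(268.3044·62.7264/2745.7704) = 2.4758.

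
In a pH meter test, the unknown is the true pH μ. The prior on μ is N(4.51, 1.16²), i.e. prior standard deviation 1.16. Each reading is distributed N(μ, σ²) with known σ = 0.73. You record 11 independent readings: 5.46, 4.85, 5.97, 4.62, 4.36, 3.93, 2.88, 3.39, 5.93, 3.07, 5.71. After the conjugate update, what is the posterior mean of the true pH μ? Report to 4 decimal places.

For Normal data with known variance σ², a Normal(μ₀, σ₀²) prior on μ is conjugate. Posterior precision = 1/σ₀² + n/σ²; posterior mean is the precision-weighted average of μ₀ and x̄.
Σxᵢ = 5.46 + 4.85 + 5.97 + 4.62 + 4.36 + 3.93 + 2.88 + 3.39 + 5.93 + 3.07 + 5.71 = 50.17, so n·x̄ = 50.17.
σ₀² = 1.16² = 1.3456, σ² = 0.73² = 0.5329; σ² + n·σ₀² = 0.5329 + 11·1.3456 = 15.3345.
Posterior mean = (μ₀/σ₀² + n·x̄/σ²)/(1/σ₀² + n/σ²) = (σ²·μ₀ + σ₀²·n·x̄)/(σ² + n·σ₀²) = (0.5329·4.51 + 1.3456·50.17)/15.3345 = 69.912131/15.3345 = 4.5591.

4.5591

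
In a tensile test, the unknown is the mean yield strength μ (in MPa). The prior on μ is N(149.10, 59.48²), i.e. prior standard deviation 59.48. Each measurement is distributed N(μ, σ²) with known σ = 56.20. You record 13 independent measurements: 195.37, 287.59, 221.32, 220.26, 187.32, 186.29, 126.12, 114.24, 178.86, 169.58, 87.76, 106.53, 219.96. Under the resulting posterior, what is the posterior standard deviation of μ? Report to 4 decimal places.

15.0779

For Normal data with known variance σ², a Normal(μ₀, σ₀²) prior on μ is conjugate. Posterior precision = 1/σ₀² + n/σ²; posterior mean is the precision-weighted average of μ₀ and x̄.
σ₀² = 59.48² = 3537.8704, σ² = 56.20² = 3158.44; σ² + n·σ₀² = 3158.44 + 13·3537.8704 = 49150.7552.
Posterior precision = 1/σ₀² + n/σ² = 1/3537.8704 + 13/3158.44 = (σ² + n·σ₀²)/(σ₀²σ²) = 49150.7552/(3537.8704·3158.44); posterior variance σₙ² = σ₀²σ²/(σ² + n·σ₀²) = 3537.8704·3158.44/49150.7552 = 227.344450.
Posterior SD = √σₙ² = √(3537.8704·3158.44/49150.7552) = 15.0779.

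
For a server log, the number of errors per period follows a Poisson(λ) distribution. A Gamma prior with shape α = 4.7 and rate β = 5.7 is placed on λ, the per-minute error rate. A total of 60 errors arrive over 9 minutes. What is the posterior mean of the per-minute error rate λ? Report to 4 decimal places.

With a Gamma(shape α, rate β) prior, the Poisson likelihood is conjugate: the posterior is Gamma(α + ΣXᵢ, β + n).
Posterior: Gamma(α+S, β+n) = Gamma(4.7+60, 5.7+9) = Gamma(64.7, 14.7).
Posterior mean = α/β = 64.7/14.7 = 4.4014.

4.4014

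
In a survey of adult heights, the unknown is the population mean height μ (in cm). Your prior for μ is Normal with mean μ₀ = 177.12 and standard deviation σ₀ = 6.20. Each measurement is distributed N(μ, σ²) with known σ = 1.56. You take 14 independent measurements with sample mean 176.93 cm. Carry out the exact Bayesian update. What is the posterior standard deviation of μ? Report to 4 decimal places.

0.4160

For Normal data with known variance σ², a Normal(μ₀, σ₀²) prior on μ is conjugate. Posterior precision = 1/σ₀² + n/σ²; posterior mean is the precision-weighted average of μ₀ and x̄.
σ₀² = 6.20² = 38.44, σ² = 1.56² = 2.4336; σ² + n·σ₀² = 2.4336 + 14·38.44 = 540.5936.
Posterior precision = 1/σ₀² + n/σ² = 1/38.44 + 14/2.4336 = (σ² + n·σ₀²)/(σ₀²σ²) = 540.5936/(38.44·2.4336); posterior variance σₙ² = σ₀²σ²/(σ² + n·σ₀²) = 38.44·2.4336/540.5936 = 0.173046.
Posterior SD = √σₙ² = √(38.44·2.4336/540.5936) = 0.4160.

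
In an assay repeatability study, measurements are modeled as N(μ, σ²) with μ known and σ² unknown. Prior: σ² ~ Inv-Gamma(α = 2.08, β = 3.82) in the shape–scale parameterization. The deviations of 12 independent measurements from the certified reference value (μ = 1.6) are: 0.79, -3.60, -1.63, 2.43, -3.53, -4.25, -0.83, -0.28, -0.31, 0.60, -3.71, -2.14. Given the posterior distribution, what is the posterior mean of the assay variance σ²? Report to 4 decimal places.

5.6410

With known mean μ and an Inverse-Gamma(α, β) prior on σ², the Normal likelihood is conjugate: posterior is Inv-Gamma(α + n/2, β + Σ(xᵢ−μ)²/2).
Σ(xᵢ−μ)² = (0.79)² + (-3.60)² + (-1.63)² + (2.43)² + (-3.53)² + (-4.25)² + (-0.83)² + (-0.28)² + (-0.31)² + (0.60)² + (-3.71)² + (-2.14)² = 72.2364.
Posterior: Inv-Gamma(2.08 + 12/2, 3.82 + 72.2364/2) = Inv-Gamma(8.08, 39.93820).
E[σ²|data] = β/(α−1) = 39.93820/7.08 = 5.6410.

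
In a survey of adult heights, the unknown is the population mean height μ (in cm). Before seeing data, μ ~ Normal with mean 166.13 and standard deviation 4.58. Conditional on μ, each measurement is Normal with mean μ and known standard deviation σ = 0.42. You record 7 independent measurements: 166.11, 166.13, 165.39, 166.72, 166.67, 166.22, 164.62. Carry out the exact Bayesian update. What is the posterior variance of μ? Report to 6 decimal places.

0.025170

For Normal data with known variance σ², a Normal(μ₀, σ₀²) prior on μ is conjugate. Posterior precision = 1/σ₀² + n/σ²; posterior mean is the precision-weighted average of μ₀ and x̄.
σ₀² = 4.58² = 20.9764, σ² = 0.42² = 0.1764; σ² + n·σ₀² = 0.1764 + 7·20.9764 = 147.0112.
Posterior precision = 1/σ₀² + n/σ² = 1/20.9764 + 7/0.1764 = (σ² + n·σ₀²)/(σ₀²σ²) = 147.0112/(20.9764·0.1764); posterior variance σₙ² = σ₀²σ²/(σ² + n·σ₀²) = 20.9764·0.1764/147.0112 = 0.025170.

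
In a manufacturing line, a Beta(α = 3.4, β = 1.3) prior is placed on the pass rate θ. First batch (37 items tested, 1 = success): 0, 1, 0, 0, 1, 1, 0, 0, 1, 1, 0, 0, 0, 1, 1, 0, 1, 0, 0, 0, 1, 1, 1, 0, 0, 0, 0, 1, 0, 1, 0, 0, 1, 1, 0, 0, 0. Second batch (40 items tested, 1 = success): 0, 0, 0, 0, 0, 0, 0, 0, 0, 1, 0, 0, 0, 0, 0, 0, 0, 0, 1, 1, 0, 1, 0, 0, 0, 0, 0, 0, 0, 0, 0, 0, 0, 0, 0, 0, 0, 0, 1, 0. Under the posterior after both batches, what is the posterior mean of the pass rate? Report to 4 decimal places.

0.2864

The Beta prior is conjugate to a Binomial/Bernoulli likelihood; the update adds successes to α and failures to β.
After batch 1: Beta(3.4+15, 1.3+22) = Beta(18.4, 23.3).
After batch 2: Beta(18.4+5, 23.3+35) = Beta(23.4, 58.3).
Posterior mean = α/(α+β) = 23.4/81.7 = 0.2864.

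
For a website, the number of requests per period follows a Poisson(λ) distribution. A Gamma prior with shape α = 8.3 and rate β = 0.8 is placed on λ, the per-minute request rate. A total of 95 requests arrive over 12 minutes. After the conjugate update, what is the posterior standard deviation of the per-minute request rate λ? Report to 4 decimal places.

With a Gamma(shape α, rate β) prior, the Poisson likelihood is conjugate: the posterior is Gamma(α + ΣXᵢ, β + n).
Posterior: Gamma(α+S, β+n) = Gamma(8.3+95, 0.8+12) = Gamma(103.3, 12.8).
SD = √α/β = √103.3/12.8 = 0.7940.

0.7940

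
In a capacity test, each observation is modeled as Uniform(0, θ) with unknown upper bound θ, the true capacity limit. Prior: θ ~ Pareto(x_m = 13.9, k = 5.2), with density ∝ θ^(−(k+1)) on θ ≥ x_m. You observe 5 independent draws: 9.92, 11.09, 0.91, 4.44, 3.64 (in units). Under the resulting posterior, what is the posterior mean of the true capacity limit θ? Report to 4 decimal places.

15.4109

A Pareto(scale x_m, shape k) prior on the upper bound θ of Uniform(0, θ) is conjugate: posterior is Pareto(max(x_m, max xᵢ), k + n).
Sample maximum = 11.09; prior scale x_m = 13.9 → posterior scale = max = 13.90.
Posterior shape = 5.2 + 5 = 10.2.
E[θ|data] = k·x_m/(k−1) = 10.2·13.90/9.2 = 15.4109.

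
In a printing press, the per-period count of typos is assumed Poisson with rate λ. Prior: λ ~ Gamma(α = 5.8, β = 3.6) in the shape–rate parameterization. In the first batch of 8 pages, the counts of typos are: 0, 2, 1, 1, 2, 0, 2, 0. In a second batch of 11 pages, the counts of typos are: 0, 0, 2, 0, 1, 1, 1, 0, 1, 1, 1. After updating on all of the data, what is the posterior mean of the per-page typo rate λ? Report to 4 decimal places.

0.9646

With a Gamma(shape α, rate β) prior, the Poisson likelihood is conjugate: the posterior is Gamma(α + ΣXᵢ, β + n).
Batch 1: sum of counts S = 8 over n = 8 pages.
After batch 1: Gamma(α+S, β+n) = Gamma(5.8+8, 3.6+8) = Gamma(13.8, 11.6).
Batch 2: sum of counts S = 8 over n = 11 pages.
After batch 2: Gamma(α+S, β+n) = Gamma(13.8+8, 11.6+11) = Gamma(21.8, 22.6).
Posterior mean = α/β = 21.8/22.6 = 0.9646.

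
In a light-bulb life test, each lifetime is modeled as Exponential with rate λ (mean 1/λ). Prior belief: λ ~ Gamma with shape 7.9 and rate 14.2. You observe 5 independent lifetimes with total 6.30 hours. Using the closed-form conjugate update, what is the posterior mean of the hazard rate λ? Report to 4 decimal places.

With a Gamma(shape α, rate β) prior on the exponential rate λ, the posterior after n observations with total T = Σxᵢ is Gamma(α+n, β+T).
Posterior: Gamma(7.9+5, 14.2+6.30) = Gamma(12.9, 20.50).
Posterior mean of λ = α/β = 12.9/20.50 = 0.6293.

0.6293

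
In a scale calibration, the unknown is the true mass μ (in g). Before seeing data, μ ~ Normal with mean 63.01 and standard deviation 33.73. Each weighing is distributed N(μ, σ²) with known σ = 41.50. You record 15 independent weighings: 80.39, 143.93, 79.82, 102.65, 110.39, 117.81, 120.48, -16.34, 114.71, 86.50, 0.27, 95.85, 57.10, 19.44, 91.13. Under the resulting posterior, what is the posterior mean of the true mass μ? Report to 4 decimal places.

For Normal data with known variance σ², a Normal(μ₀, σ₀²) prior on μ is conjugate. Posterior precision = 1/σ₀² + n/σ²; posterior mean is the precision-weighted average of μ₀ and x̄.
Σxᵢ = 80.39 + 143.93 + 79.82 + 102.65 + 110.39 + 117.81 + 120.48 + (-16.34) + 114.71 + 86.50 + 0.27 + 95.85 + 57.10 + 19.44 + 91.13 = 1204.13, so n·x̄ = 1204.13.
σ₀² = 33.73² = 1137.7129, σ² = 41.50² = 1722.25; σ² + n·σ₀² = 1722.25 + 15·1137.7129 = 18787.9435.
Posterior mean = (μ₀/σ₀² + n·x̄/σ²)/(1/σ₀² + n/σ²) = (σ²·μ₀ + σ₀²·n·x̄)/(σ² + n·σ₀²) = (1722.25·63.01 + 1137.7129·1204.13)/18787.9435 = 1478473.206777/18787.9435 = 78.6927.

78.6927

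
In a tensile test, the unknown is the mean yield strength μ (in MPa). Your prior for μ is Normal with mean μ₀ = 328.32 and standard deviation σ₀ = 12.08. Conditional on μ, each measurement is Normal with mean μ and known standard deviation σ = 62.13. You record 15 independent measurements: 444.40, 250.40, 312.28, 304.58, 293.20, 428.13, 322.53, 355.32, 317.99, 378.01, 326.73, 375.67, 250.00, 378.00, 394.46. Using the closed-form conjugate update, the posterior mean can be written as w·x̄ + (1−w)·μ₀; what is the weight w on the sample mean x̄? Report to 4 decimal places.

0.3619

For Normal data with known variance σ², a Normal(μ₀, σ₀²) prior on μ is conjugate. Posterior precision = 1/σ₀² + n/σ²; posterior mean is the precision-weighted average of μ₀ and x̄.
σ₀² = 12.08² = 145.9264, σ² = 62.13² = 3860.1369. Prior precision 1/σ₀² = 1/145.9264; data precision n/σ² = 15/3860.1369.
w = (n/σ²)/(1/σ₀² + n/σ²) = n·σ₀²/(σ² + n·σ₀²) = 15·145.9264/(3860.1369 + 15·145.9264) = 2188.896/6049.0329 = 0.3619.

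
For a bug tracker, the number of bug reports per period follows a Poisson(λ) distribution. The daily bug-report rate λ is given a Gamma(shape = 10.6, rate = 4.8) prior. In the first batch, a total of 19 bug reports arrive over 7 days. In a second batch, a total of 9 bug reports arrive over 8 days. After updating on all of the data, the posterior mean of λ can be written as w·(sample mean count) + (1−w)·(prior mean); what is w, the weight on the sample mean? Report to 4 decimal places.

With a Gamma(shape α, rate β) prior, the Poisson likelihood is conjugate: the posterior is Gamma(α + ΣXᵢ, β + n).
Total number of days: n = 7 + 8 = 15.
Posterior mean = (α₀+S)/(β₀+n) = [n/(β₀+n)]·(S/n) + [β₀/(β₀+n)]·(α₀/β₀), so only n and β₀ enter the weight.
Weight on data w = n/(β₀+n) = 15/(4.8+15) = 15/19.8 = 0.7576.

0.7576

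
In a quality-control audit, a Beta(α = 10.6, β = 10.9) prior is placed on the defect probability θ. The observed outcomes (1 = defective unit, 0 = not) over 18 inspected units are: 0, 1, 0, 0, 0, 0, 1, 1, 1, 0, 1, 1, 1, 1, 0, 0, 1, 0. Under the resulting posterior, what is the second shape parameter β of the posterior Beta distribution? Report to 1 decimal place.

The Beta prior is conjugate to a Binomial/Bernoulli likelihood; the update adds successes to α and failures to β.
Posterior: Beta(α+k, β+n−k) = Beta(10.6+9, 10.9+9) = Beta(19.6, 19.9).
Posterior β = 19.9.

19.9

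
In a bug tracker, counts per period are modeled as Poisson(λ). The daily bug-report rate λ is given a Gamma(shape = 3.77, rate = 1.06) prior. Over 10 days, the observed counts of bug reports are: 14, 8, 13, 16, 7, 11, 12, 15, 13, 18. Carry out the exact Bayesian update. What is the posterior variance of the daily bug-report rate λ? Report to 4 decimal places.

1.0690

With a Gamma(shape α, rate β) prior, the Poisson likelihood is conjugate: the posterior is Gamma(α + ΣXᵢ, β + n).
Sum of counts S = 127 over n = 10 days.
Posterior: Gamma(α+S, β+n) = Gamma(3.77+127, 1.06+10) = Gamma(130.77, 11.06).
Var = α/β² = 130.77/11.06² = 1.0690.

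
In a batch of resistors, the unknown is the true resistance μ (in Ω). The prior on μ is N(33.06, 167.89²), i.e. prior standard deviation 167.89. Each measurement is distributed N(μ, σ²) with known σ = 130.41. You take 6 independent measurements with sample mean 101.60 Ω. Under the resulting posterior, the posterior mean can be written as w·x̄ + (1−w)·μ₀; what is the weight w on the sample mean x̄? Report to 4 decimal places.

0.9086

For Normal data with known variance σ², a Normal(μ₀, σ₀²) prior on μ is conjugate. Posterior precision = 1/σ₀² + n/σ²; posterior mean is the precision-weighted average of μ₀ and x̄.
σ₀² = 167.89² = 28187.0521, σ² = 130.41² = 17006.7681. Prior precision 1/σ₀² = 1/28187.0521; data precision n/σ² = 6/17006.7681.
w = (n/σ²)/(1/σ₀² + n/σ²) = n·σ₀²/(σ² + n·σ₀²) = 6·28187.0521/(17006.7681 + 6·28187.0521) = 169122.3126/186129.0807 = 0.9086.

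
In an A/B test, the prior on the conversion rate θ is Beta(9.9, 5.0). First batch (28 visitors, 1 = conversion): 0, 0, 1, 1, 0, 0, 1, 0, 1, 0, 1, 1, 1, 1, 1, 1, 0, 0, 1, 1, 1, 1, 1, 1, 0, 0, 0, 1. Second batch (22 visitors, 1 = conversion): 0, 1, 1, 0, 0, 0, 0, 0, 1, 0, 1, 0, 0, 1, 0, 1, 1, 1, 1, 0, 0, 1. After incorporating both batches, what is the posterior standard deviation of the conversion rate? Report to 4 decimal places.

0.0610

The Beta prior is conjugate to a Binomial/Bernoulli likelihood; the update adds successes to α and failures to β.
After batch 1: Beta(9.9+17, 5.0+11) = Beta(26.9, 16.0).
After batch 2: Beta(26.9+10, 16.0+12) = Beta(36.9, 28.0).
Var = αβ/((α+β)²(α+β+1)) = 36.9·28.0/(64.9²·65.9) = 0.00372228; SD = √0.00372228 = 0.0610.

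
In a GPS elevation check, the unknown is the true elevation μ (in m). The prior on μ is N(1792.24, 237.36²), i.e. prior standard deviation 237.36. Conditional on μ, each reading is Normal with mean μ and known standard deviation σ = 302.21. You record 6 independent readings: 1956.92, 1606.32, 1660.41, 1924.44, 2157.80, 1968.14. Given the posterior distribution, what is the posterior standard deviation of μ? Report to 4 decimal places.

109.4714

For Normal data with known variance σ², a Normal(μ₀, σ₀²) prior on μ is conjugate. Posterior precision = 1/σ₀² + n/σ²; posterior mean is the precision-weighted average of μ₀ and x̄.
σ₀² = 237.36² = 56339.7696, σ² = 302.21² = 91330.8841; σ² + n·σ₀² = 91330.8841 + 6·56339.7696 = 429369.5017.
Posterior precision = 1/σ₀² + n/σ² = 1/56339.7696 + 6/91330.8841 = (σ² + n·σ₀²)/(σ₀²σ²) = 429369.5017/(56339.7696·91330.8841); posterior variance σₙ² = σ₀²σ²/(σ² + n·σ₀²) = 56339.7696·91330.8841/429369.5017 = 11983.992685.
Posterior SD = √σₙ² = √(56339.7696·91330.8841/429369.5017) = 109.4714.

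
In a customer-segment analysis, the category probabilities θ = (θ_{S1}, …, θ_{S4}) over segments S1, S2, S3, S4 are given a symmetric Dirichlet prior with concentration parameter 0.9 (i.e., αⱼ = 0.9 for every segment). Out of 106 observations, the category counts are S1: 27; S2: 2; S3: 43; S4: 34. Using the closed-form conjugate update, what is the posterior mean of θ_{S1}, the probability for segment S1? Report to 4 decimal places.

The Dirichlet prior is conjugate to the Multinomial likelihood: each posterior αⱼ = prior αⱼ + observed count nⱼ.
Posterior concentration: (27.9, 2.9, 43.9, 34.9), total = 109.6.
E[θ_{S1}|data] = α_{S1}/Σα = 27.9/109.6 = 0.2546.

0.2546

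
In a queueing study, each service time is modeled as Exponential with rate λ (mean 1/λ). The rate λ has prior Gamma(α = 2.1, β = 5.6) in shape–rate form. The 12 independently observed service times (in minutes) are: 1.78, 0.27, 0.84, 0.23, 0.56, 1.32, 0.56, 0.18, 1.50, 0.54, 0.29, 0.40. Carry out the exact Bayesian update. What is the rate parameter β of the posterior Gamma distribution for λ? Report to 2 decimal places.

14.07

With a Gamma(shape α, rate β) prior on the exponential rate λ, the posterior after n observations with total T = Σxᵢ is Gamma(α+n, β+T).
Sum of observations T = 8.47 minutes; n = 12.
Posterior: Gamma(2.1+12, 5.6+8.47) = Gamma(14.1, 14.07).
Posterior β = 14.07.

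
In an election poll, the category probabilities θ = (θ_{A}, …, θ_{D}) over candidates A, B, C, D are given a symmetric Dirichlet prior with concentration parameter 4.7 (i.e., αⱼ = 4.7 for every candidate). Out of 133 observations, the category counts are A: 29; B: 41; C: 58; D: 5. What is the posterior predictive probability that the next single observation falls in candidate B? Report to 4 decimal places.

The Dirichlet prior is conjugate to the Multinomial likelihood: each posterior αⱼ = prior αⱼ + observed count nⱼ.
Posterior concentration: (33.7, 45.7, 62.7, 9.7), total = 151.8.
P(next = B | data) = α_{B}/Σα = 0.3011.

0.3011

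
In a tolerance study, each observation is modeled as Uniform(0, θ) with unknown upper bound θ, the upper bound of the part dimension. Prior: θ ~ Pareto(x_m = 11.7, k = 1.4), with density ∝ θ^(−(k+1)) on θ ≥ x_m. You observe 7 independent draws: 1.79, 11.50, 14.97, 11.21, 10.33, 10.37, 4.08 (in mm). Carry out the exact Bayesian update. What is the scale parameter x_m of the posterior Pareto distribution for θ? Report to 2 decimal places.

A Pareto(scale x_m, shape k) prior on the upper bound θ of Uniform(0, θ) is conjugate: posterior is Pareto(max(x_m, max xᵢ), k + n).
Sample maximum = 14.97; prior scale x_m = 11.7 → posterior scale = max = 14.97.
Posterior shape = 1.4 + 7 = 8.4.
Posterior scale x_m = 14.97.

14.97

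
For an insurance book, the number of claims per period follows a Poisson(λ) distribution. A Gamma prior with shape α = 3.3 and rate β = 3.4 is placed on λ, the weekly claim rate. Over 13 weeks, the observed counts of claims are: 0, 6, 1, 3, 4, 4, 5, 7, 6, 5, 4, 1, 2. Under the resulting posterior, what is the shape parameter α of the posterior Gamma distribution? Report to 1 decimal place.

51.3

With a Gamma(shape α, rate β) prior, the Poisson likelihood is conjugate: the posterior is Gamma(α + ΣXᵢ, β + n).
Sum of counts S = 48 over n = 13 weeks.
Posterior: Gamma(α+S, β+n) = Gamma(3.3+48, 3.4+13) = Gamma(51.3, 16.4).
Posterior α = 51.3.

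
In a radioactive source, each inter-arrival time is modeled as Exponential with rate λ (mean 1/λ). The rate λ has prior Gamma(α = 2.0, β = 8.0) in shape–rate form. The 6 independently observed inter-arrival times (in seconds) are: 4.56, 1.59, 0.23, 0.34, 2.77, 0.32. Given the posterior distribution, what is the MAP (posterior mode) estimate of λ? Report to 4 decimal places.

0.3930

With a Gamma(shape α, rate β) prior on the exponential rate λ, the posterior after n observations with total T = Σxᵢ is Gamma(α+n, β+T).
Sum of observations T = 9.81 seconds; n = 6.
Posterior: Gamma(2.0+6, 8.0+9.81) = Gamma(8.0, 17.81).
Mode = (α−1)/β = 0.3930.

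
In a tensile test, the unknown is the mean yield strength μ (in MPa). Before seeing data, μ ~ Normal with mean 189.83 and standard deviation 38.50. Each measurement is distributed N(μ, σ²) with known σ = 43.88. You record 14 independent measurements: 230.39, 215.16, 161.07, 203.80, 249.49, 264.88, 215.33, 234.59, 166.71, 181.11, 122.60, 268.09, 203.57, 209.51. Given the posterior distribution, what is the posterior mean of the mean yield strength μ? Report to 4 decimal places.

For Normal data with known variance σ², a Normal(μ₀, σ₀²) prior on μ is conjugate. Posterior precision = 1/σ₀² + n/σ²; posterior mean is the precision-weighted average of μ₀ and x̄.
Σxᵢ = 230.39 + 215.16 + 161.07 + 203.80 + 249.49 + 264.88 + 215.33 + 234.59 + 166.71 + 181.11 + 122.60 + 268.09 + 203.57 + 209.51 = 2926.3, so n·x̄ = 2926.3.
σ₀² = 38.50² = 1482.25, σ² = 43.88² = 1925.4544; σ² + n·σ₀² = 1925.4544 + 14·1482.25 = 22676.9544.
Posterior mean = (μ₀/σ₀² + n·x̄/σ²)/(1/σ₀² + n/σ²) = (σ²·μ₀ + σ₀²·n·x̄)/(σ² + n·σ₀²) = (1925.4544·189.83 + 1482.25·2926.3)/22676.9544 = 4703017.183752/22676.9544 = 207.3919.

207.3919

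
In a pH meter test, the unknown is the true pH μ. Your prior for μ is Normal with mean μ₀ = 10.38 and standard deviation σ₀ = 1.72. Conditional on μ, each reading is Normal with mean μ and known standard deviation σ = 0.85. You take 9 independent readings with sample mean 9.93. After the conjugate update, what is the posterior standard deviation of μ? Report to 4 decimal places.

For Normal data with known variance σ², a Normal(μ₀, σ₀²) prior on μ is conjugate. Posterior precision = 1/σ₀² + n/σ²; posterior mean is the precision-weighted average of μ₀ and x̄.
σ₀² = 1.72² = 2.9584, σ² = 0.85² = 0.7225; σ² + n·σ₀² = 0.7225 + 9·2.9584 = 27.3481.
Posterior precision = 1/σ₀² + n/σ² = 1/2.9584 + 9/0.7225 = (σ² + n·σ₀²)/(σ₀²σ²) = 27.3481/(2.9584·0.7225); posterior variance σₙ² = σ₀²σ²/(σ² + n·σ₀²) = 2.9584·0.7225/27.3481 = 0.078157.
Posterior SD = √σₙ² = √(2.9584·0.7225/27.3481) = 0.2796.

0.2796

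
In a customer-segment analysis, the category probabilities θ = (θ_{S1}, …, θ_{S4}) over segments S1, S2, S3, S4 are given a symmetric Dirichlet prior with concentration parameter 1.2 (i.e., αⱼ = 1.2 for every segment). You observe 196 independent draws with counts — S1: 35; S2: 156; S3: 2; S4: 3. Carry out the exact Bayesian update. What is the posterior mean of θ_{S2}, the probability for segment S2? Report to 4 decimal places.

The Dirichlet prior is conjugate to the Multinomial likelihood: each posterior αⱼ = prior αⱼ + observed count nⱼ.
Posterior concentration: (36.2, 157.2, 3.2, 4.2), total = 200.8.
E[θ_{S2}|data] = α_{S2}/Σα = 157.2/200.8 = 0.7829.

0.7829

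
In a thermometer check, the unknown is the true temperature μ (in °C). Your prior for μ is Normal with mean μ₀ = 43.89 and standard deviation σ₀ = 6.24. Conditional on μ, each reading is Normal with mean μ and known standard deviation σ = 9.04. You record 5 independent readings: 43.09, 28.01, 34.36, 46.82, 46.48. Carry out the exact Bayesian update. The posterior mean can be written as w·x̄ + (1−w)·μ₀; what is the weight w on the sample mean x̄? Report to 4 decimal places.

0.7043

For Normal data with known variance σ², a Normal(μ₀, σ₀²) prior on μ is conjugate. Posterior precision = 1/σ₀² + n/σ²; posterior mean is the precision-weighted average of μ₀ and x̄.
σ₀² = 6.24² = 38.9376, σ² = 9.04² = 81.7216. Prior precision 1/σ₀² = 1/38.9376; data precision n/σ² = 5/81.7216.
w = (n/σ²)/(1/σ₀² + n/σ²) = n·σ₀²/(σ² + n·σ₀²) = 5·38.9376/(81.7216 + 5·38.9376) = 194.688/276.4096 = 0.7043.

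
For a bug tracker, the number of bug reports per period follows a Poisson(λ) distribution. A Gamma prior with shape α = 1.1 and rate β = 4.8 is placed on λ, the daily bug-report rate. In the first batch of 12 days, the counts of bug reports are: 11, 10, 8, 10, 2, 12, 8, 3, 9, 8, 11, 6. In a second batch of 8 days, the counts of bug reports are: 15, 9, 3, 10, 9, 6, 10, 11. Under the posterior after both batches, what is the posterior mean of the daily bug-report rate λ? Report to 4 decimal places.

With a Gamma(shape α, rate β) prior, the Poisson likelihood is conjugate: the posterior is Gamma(α + ΣXᵢ, β + n).
Batch 1: sum of counts S = 98 over n = 12 days.
After batch 1: Gamma(α+S, β+n) = Gamma(1.1+98, 4.8+12) = Gamma(99.1, 16.8).
Batch 2: sum of counts S = 73 over n = 8 days.
After batch 2: Gamma(α+S, β+n) = Gamma(99.1+73, 16.8+8) = Gamma(172.1, 24.8).
Posterior mean = α/β = 172.1/24.8 = 6.9395.

6.9395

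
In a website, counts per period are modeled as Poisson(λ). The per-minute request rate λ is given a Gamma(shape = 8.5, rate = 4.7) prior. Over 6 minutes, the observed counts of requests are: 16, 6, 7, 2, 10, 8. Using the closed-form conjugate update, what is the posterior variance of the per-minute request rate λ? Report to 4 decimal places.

0.5022

With a Gamma(shape α, rate β) prior, the Poisson likelihood is conjugate: the posterior is Gamma(α + ΣXᵢ, β + n).
Sum of counts S = 49 over n = 6 minutes.
Posterior: Gamma(α+S, β+n) = Gamma(8.5+49, 4.7+6) = Gamma(57.5, 10.7).
Var = α/β² = 57.5/10.7² = 0.5022.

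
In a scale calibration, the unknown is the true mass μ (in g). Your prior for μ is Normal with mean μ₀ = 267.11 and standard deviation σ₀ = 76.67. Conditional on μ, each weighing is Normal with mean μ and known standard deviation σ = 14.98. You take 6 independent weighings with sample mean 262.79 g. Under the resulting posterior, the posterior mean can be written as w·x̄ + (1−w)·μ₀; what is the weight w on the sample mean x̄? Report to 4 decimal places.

For Normal data with known variance σ², a Normal(μ₀, σ₀²) prior on μ is conjugate. Posterior precision = 1/σ₀² + n/σ²; posterior mean is the precision-weighted average of μ₀ and x̄.
σ₀² = 76.67² = 5878.2889, σ² = 14.98² = 224.4004. Prior precision 1/σ₀² = 1/5878.2889; data precision n/σ² = 6/224.4004.
w = (n/σ²)/(1/σ₀² + n/σ²) = n·σ₀²/(σ² + n·σ₀²) = 6·5878.2889/(224.4004 + 6·5878.2889) = 35269.7334/35494.1338 = 0.9937.

0.9937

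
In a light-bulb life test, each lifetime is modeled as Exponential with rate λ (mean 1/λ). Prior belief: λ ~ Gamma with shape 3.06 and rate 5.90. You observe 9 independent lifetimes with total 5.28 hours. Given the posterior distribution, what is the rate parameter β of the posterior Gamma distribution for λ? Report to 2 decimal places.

With a Gamma(shape α, rate β) prior on the exponential rate λ, the posterior after n observations with total T = Σxᵢ is Gamma(α+n, β+T).
Posterior: Gamma(3.06+9, 5.90+5.28) = Gamma(12.06, 11.18).
Posterior β = 11.18.

11.18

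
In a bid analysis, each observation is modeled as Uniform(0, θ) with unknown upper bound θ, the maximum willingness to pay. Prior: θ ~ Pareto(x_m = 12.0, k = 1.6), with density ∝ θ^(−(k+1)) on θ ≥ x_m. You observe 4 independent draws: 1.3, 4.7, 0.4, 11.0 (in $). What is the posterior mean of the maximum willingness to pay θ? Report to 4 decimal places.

14.6087

A Pareto(scale x_m, shape k) prior on the upper bound θ of Uniform(0, θ) is conjugate: posterior is Pareto(max(x_m, max xᵢ), k + n).
Sample maximum = 11.0; prior scale x_m = 12.0 → posterior scale = max = 12.0.
Posterior shape = 1.6 + 4 = 5.6.
E[θ|data] = k·x_m/(k−1) = 5.6·12.0/4.6 = 14.6087.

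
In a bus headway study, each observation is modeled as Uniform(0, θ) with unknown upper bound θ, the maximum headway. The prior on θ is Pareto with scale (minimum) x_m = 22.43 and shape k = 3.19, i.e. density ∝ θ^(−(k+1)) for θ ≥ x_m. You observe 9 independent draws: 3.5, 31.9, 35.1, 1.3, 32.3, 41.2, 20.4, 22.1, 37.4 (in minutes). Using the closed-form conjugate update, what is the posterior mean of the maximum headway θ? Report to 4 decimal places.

44.8819

A Pareto(scale x_m, shape k) prior on the upper bound θ of Uniform(0, θ) is conjugate: posterior is Pareto(max(x_m, max xᵢ), k + n).
Sample maximum = 41.2; prior scale x_m = 22.43 → posterior scale = max = 41.20.
Posterior shape = 3.19 + 9 = 12.19.
E[θ|data] = k·x_m/(k−1) = 12.19·41.20/11.19 = 44.8819.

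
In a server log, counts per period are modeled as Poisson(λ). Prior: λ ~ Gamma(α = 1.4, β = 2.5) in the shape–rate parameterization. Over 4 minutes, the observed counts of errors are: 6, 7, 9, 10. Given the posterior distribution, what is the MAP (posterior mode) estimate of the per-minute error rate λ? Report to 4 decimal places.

4.9846

With a Gamma(shape α, rate β) prior, the Poisson likelihood is conjugate: the posterior is Gamma(α + ΣXᵢ, β + n).
Sum of counts S = 32 over n = 4 minutes.
Posterior: Gamma(α+S, β+n) = Gamma(1.4+32, 2.5+4) = Gamma(33.4, 6.5).
Mode of Gamma(α,β) for α≥1 is (α−1)/β = 32.4/6.5 = 4.9846.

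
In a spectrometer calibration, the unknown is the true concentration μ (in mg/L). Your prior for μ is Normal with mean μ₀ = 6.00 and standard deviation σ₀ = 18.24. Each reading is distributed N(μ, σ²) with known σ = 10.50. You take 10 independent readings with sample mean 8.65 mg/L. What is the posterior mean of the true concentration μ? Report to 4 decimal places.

8.5650

For Normal data with known variance σ², a Normal(μ₀, σ₀²) prior on μ is conjugate. Posterior precision = 1/σ₀² + n/σ²; posterior mean is the precision-weighted average of μ₀ and x̄.
n·x̄ = 10·8.65 = 86.5.
σ₀² = 18.24² = 332.6976, σ² = 10.50² = 110.25; σ² + n·σ₀² = 110.25 + 10·332.6976 = 3437.226.
Posterior mean = (μ₀/σ₀² + n·x̄/σ²)/(1/σ₀² + n/σ²) = (σ²·μ₀ + σ₀²·n·x̄)/(σ² + n·σ₀²) = (110.25·6.00 + 332.6976·86.5)/3437.226 = 29439.8424/3437.226 = 8.5650.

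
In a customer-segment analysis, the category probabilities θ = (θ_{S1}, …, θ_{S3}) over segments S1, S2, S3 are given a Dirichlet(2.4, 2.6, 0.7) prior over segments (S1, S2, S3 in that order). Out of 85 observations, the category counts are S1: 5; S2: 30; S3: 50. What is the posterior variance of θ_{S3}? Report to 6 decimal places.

The Dirichlet prior is conjugate to the Multinomial likelihood: each posterior αⱼ = prior αⱼ + observed count nⱼ.
Posterior concentration: (7.4, 32.6, 50.7), total = 90.7.
Var[θ_j] = α_j(Σα−α_j)/((Σα)²(Σα+1)) = 50.7·40.0/(90.7²·91.7) = 0.002688.

0.002688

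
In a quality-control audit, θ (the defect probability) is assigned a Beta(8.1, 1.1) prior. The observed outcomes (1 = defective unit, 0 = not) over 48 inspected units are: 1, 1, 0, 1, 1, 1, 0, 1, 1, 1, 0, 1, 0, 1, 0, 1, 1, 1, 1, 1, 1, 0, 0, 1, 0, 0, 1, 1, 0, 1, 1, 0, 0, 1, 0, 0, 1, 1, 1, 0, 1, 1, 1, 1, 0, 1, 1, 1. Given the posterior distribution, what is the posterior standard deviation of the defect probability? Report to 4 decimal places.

0.0600

The Beta prior is conjugate to a Binomial/Bernoulli likelihood; the update adds successes to α and failures to β.
Posterior: Beta(α+k, β+n−k) = Beta(8.1+32, 1.1+16) = Beta(40.1, 17.1).
Var = αβ/((α+β)²(α+β+1)) = 40.1·17.1/(57.2²·58.2) = 0.00360102; SD = √0.00360102 = 0.0600.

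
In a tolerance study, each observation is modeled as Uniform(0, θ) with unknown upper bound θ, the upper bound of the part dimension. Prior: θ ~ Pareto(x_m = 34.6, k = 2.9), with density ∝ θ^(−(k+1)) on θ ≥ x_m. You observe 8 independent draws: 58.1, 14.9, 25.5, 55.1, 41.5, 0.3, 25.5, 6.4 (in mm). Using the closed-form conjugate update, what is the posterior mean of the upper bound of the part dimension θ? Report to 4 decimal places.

63.9687

A Pareto(scale x_m, shape k) prior on the upper bound θ of Uniform(0, θ) is conjugate: posterior is Pareto(max(x_m, max xᵢ), k + n).
Sample maximum = 58.1; prior scale x_m = 34.6 → posterior scale = max = 58.1.
Posterior shape = 2.9 + 8 = 10.9.
E[θ|data] = k·x_m/(k−1) = 10.9·58.1/9.9 = 63.9687.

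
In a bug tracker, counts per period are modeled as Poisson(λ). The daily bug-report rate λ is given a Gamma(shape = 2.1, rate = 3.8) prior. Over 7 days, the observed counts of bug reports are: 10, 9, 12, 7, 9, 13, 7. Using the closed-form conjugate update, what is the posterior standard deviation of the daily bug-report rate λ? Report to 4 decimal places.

With a Gamma(shape α, rate β) prior, the Poisson likelihood is conjugate: the posterior is Gamma(α + ΣXᵢ, β + n).
Sum of counts S = 67 over n = 7 days.
Posterior: Gamma(α+S, β+n) = Gamma(2.1+67, 3.8+7) = Gamma(69.1, 10.8).
SD = √α/β = √69.1/10.8 = 0.7697.

0.7697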